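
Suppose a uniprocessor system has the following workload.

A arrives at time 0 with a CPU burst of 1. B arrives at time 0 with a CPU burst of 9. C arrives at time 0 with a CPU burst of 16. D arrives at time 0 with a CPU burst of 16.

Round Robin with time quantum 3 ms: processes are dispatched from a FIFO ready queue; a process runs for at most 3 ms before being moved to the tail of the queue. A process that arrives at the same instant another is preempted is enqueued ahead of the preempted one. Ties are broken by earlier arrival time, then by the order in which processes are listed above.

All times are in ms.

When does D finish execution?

42

Schedule: | A 0-1 | B 1-4 | C 4-7 | D 7-10 | B 10-13 | C 13-16 | D 16-19 | B 19-22 | C 22-25 | D 25-28 | C 28-31 | D 31-34 | C 34-37 | D 37-40 | C 40-41 | D 41-42 |
Completion: A=1  B=22  C=41  D=42
Turnaround (C−A): A=1  B=22  C=41  D=42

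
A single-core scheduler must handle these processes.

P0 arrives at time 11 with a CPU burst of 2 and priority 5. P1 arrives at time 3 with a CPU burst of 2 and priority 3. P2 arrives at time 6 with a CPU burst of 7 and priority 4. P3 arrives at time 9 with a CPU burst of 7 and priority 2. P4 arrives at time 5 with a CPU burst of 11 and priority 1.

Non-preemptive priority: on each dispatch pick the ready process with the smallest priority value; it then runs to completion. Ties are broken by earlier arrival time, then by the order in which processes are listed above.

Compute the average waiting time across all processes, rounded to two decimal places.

8.60

Timeline: | idle 0-3 | P1 3-5 | P4 5-16 | P3 16-23 | P2 23-30 | P0 30-32 |
Completion: P0=32  P1=5  P2=30  P3=23  P4=16
Turnaround (C−A): P0=21  P1=2  P2=24  P3=14  P4=11
Waiting times: P0=19, P1=0, P2=17, P3=7, P4=0
Average waiting = (19+0+17+7+0) / 5 = 43/5 = 8.60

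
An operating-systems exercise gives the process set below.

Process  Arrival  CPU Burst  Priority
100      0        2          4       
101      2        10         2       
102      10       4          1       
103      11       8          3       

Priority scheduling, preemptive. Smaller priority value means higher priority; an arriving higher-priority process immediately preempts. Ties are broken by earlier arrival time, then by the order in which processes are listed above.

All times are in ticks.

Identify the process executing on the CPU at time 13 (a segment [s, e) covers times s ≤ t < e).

Gantt: | 100 0-2 | 101 2-10 | 102 10-14 | 101 14-16 | 103 16-24 |
Completion: 100=2  101=16  102=14  103=24

102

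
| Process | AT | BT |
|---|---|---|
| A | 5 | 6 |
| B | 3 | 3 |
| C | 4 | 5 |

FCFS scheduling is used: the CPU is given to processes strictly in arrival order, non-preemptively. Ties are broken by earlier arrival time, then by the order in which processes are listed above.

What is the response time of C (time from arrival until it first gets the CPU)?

Gantt: | idle 0-3 | B 3-6 | C 6-11 | A 11-17 |
Completion: A=17  B=6  C=11
Response(C) = first start − arrival = 6 − 4 = 2

2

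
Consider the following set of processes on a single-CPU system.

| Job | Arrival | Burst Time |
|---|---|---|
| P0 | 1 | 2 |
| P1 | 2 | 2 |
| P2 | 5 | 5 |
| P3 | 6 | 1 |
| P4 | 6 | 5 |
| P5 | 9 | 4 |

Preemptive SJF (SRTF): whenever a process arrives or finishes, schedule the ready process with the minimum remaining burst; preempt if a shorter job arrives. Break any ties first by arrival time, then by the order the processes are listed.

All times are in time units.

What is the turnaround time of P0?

2

Timeline: | idle 0-1 | P0 1-3 | P1 3-5 | P2 5-6 | P3 6-7 | P2 7-11 | P5 11-15 | P4 15-20 |
Completion: P0=3  P1=5  P2=11  P3=7  P4=20  P5=15
Turnaround (C−A): P0=2  P1=3  P2=6  P3=1  P4=14  P5=6
Turnaround(P0) = completion − arrival = 3 − 1 = 2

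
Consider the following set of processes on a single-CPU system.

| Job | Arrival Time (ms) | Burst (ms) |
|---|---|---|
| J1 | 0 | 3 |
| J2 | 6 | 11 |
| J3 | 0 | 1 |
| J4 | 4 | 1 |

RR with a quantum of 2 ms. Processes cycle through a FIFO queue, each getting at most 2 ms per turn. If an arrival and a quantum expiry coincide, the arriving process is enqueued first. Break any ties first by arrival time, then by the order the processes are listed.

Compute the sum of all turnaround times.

Gantt: | J1 0-2 | J3 2-3 | J1 3-4 | J4 4-5 | idle 5-6 | J2 6-17 |
Completion: J1=4  J2=17  J3=3  J4=5
Turnaround (C−A): J1=4  J2=11  J3=3  J4=1
Turnaround = completion − arrival: J1=4, J2=11, J3=3, J4=1
Total turnaround = 4 + 11 + 3 + 1 = 19

19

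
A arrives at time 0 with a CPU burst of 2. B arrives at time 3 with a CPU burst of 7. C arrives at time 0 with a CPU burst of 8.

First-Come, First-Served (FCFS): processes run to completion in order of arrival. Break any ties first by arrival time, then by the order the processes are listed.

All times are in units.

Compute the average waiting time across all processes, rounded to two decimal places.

Gantt: | A 0-2 | C 2-10 | B 10-17 |
Completion: A=2  B=17  C=10
Turnaround (C−A): A=2  B=14  C=10
Waiting times: A=0, B=7, C=2
Average waiting = (0+7+2) / 3 = 9/3 = 3.00

3.00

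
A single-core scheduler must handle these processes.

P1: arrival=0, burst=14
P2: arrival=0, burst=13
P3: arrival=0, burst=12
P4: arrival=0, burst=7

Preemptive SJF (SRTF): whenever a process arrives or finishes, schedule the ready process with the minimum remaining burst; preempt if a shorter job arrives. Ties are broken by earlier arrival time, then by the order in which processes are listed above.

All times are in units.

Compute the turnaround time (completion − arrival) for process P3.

Timeline: | P4 0-7 | P3 7-19 | P2 19-32 | P1 32-46 |
Completion: P1=46  P2=32  P3=19  P4=7
Turnaround(P3) = completion − arrival = 19 − 0 = 19

19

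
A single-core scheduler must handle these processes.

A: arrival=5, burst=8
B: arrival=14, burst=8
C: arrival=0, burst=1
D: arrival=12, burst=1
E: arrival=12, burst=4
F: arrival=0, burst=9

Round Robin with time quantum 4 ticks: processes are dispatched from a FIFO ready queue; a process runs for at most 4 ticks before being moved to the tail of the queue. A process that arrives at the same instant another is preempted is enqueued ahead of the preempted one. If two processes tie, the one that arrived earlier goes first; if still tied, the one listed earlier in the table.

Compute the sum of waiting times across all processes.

Timeline: | C 0-1 | F 1-5 | A 5-9 | F 9-13 | A 13-17 | D 17-18 | E 18-22 | F 22-23 | B 23-31 |
Completion: A=17  B=31  C=1  D=18  E=22  F=23
Turnaround (C−A): A=12  B=17  C=1  D=6  E=10  F=23
Waiting = turnaround − burst: A=4, B=9, C=0, D=5, E=6, F=14
Total waiting = 4 + 9 + 0 + 5 + 6 + 14 = 38

38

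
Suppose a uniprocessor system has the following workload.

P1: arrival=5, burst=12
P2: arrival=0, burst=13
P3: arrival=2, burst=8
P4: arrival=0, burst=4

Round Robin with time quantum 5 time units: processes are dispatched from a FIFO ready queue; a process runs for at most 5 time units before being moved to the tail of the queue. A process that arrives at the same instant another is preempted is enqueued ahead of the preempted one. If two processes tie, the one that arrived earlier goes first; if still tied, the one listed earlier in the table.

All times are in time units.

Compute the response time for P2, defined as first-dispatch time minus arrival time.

0

Gantt: | P2 0-5 | P4 5-9 | P3 9-14 | P1 14-19 | P2 19-24 | P3 24-27 | P1 27-32 | P2 32-35 | P1 35-37 |
Completion: P1=37  P2=35  P3=27  P4=9
Response(P2) = first start − arrival = 0 − 0 = 0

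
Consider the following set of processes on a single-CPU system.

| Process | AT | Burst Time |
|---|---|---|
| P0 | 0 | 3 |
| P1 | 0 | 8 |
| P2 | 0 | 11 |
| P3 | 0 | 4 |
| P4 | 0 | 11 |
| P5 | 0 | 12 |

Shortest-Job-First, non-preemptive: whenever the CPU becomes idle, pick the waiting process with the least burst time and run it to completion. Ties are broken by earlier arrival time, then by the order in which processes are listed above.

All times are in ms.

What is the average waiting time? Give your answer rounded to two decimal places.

14.67

Timeline: | P0 0-3 | P3 3-7 | P1 7-15 | P2 15-26 | P4 26-37 | P5 37-49 |
Completion: P0=3  P1=15  P2=26  P3=7  P4=37  P5=49
Turnaround (C−A): P0=3  P1=15  P2=26  P3=7  P4=37  P5=49
Waiting times: P0=0, P1=7, P2=15, P3=3, P4=26, P5=37
Average waiting = (0+7+15+3+26+37) / 6 = 88/6 = 14.67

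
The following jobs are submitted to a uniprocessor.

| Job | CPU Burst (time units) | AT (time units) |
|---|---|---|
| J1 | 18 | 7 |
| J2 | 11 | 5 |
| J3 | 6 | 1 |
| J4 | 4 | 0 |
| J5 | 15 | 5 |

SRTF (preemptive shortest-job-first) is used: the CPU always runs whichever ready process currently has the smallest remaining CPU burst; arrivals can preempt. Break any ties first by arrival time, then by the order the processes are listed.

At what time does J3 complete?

10

Timeline: | J4 0-4 | J3 4-10 | J2 10-21 | J5 21-36 | J1 36-54 |
Completion: J1=54  J2=21  J3=10  J4=4  J5=36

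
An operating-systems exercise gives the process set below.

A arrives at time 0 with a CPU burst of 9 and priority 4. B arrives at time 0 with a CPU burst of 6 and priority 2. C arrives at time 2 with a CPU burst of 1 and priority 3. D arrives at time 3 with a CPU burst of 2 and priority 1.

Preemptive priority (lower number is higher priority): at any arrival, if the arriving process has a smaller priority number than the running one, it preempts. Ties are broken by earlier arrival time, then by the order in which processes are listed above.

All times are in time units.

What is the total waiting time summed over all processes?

17

Gantt: | B 0-3 | D 3-5 | B 5-8 | C 8-9 | A 9-18 |
Completion: A=18  B=8  C=9  D=5
Turnaround (C−A): A=18  B=8  C=7  D=2
Waiting = turnaround − burst: A=9, B=2, C=6, D=0
Total waiting = 9 + 2 + 6 + 0 = 17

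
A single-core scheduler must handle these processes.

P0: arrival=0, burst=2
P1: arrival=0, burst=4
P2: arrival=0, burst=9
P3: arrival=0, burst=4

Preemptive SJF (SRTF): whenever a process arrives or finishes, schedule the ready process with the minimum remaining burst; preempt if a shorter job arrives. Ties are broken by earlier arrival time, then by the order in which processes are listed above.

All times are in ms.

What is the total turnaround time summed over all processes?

37

Gantt: | P0 0-2 | P1 2-6 | P3 6-10 | P2 10-19 |
Completion: P0=2  P1=6  P2=19  P3=10
Turnaround (C−A): P0=2  P1=6  P2=19  P3=10
Turnaround = completion − arrival: P0=2, P1=6, P2=19, P3=10
Total turnaround = 2 + 6 + 19 + 10 = 37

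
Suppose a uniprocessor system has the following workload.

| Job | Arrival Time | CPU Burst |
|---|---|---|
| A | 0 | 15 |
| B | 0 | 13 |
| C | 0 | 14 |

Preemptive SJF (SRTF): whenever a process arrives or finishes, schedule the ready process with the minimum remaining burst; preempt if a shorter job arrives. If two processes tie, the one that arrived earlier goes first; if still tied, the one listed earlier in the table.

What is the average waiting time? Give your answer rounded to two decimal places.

Timeline: | B 0-13 | C 13-27 | A 27-42 |
Completion: A=42  B=13  C=27
Waiting times: A=27, B=0, C=13
Average waiting = (27+0+13) / 3 = 40/3 = 13.33

13.33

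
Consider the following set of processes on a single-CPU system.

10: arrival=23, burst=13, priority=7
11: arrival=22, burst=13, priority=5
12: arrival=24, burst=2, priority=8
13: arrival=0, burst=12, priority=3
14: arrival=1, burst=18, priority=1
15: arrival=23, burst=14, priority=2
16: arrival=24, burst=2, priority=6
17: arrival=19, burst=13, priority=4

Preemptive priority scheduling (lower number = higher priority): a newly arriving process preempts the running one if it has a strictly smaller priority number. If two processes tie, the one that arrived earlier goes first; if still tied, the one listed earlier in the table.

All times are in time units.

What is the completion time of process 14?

Timeline: | 13 0-1 | 14 1-19 | 13 19-23 | 15 23-37 | 13 37-44 | 17 44-57 | 11 57-70 | 16 70-72 | 10 72-85 | 12 85-87 |
Completion: 10=85  11=70  12=87  13=44  14=19  15=37  16=72  17=57
Turnaround (C−A): 10=62  11=48  12=63  13=44  14=18  15=14  16=48  17=38

19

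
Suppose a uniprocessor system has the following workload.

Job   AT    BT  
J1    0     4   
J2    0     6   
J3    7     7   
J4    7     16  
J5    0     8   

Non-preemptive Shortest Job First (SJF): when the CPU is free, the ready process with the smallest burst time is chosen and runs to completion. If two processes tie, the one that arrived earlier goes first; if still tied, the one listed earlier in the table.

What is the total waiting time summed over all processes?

Timeline: | J1 0-4 | J2 4-10 | J3 10-17 | J5 17-25 | J4 25-41 |
Completion: J1=4  J2=10  J3=17  J4=41  J5=25
Turnaround (C−A): J1=4  J2=10  J3=10  J4=34  J5=25
Waiting = turnaround − burst: J1=0, J2=4, J3=3, J4=18, J5=17
Total waiting = 0 + 4 + 3 + 18 + 17 = 42

42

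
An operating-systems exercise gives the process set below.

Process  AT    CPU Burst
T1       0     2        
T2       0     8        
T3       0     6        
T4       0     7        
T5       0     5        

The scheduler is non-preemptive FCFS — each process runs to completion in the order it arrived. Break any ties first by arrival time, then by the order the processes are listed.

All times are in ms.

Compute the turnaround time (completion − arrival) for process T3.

Timeline: | T1 0-2 | T2 2-10 | T3 10-16 | T4 16-23 | T5 23-28 |
Completion: T1=2  T2=10  T3=16  T4=23  T5=28
Turnaround (C−A): T1=2  T2=10  T3=16  T4=23  T5=28
Turnaround(T3) = completion − arrival = 16 − 0 = 16

16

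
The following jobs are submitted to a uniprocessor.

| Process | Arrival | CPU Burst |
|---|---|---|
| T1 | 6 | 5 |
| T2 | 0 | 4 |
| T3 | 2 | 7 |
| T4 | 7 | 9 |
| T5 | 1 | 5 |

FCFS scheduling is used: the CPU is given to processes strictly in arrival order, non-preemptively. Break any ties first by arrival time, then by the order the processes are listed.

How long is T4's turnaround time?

Gantt: | T2 0-4 | T5 4-9 | T3 9-16 | T1 16-21 | T4 21-30 |
Completion: T1=21  T2=4  T3=16  T4=30  T5=9
Turnaround(T4) = completion − arrival = 30 − 7 = 23

23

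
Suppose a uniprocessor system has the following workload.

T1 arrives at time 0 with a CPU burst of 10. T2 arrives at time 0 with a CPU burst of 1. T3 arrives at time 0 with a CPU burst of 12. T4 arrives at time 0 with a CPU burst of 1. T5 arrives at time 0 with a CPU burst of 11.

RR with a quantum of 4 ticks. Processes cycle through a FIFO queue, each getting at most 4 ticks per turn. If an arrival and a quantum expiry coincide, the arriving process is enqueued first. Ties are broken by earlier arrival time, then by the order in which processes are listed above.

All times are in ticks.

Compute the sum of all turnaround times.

Schedule: | T1 0-4 | T2 4-5 | T3 5-9 | T4 9-10 | T5 10-14 | T1 14-18 | T3 18-22 | T5 22-26 | T1 26-28 | T3 28-32 | T5 32-35 |
Completion: T1=28  T2=5  T3=32  T4=10  T5=35
Turnaround = completion − arrival: T1=28, T2=5, T3=32, T4=10, T5=35
Total turnaround = 28 + 5 + 32 + 10 + 35 = 110

110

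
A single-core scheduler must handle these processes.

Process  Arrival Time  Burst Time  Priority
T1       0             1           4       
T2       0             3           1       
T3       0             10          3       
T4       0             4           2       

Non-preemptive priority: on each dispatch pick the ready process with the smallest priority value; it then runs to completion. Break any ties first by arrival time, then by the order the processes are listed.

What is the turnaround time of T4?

7

Timeline: | T2 0-3 | T4 3-7 | T3 7-17 | T1 17-18 |
Completion: T1=18  T2=3  T3=17  T4=7
Turnaround (C−A): T1=18  T2=3  T3=17  T4=7
Turnaround(T4) = completion − arrival = 7 − 0 = 7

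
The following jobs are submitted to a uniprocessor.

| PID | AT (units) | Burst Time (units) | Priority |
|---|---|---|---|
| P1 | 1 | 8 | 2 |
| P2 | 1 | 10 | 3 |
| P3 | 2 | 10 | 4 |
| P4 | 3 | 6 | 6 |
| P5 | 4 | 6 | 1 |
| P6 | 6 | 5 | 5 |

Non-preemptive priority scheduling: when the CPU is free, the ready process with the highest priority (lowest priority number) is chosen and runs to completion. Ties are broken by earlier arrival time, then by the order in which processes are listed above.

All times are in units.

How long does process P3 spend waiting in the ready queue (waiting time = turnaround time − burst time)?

Timeline: | idle 0-1 | P1 1-9 | P5 9-15 | P2 15-25 | P3 25-35 | P6 35-40 | P4 40-46 |
Completion: P1=9  P2=25  P3=35  P4=46  P5=15  P6=40
Turnaround (C−A): P1=8  P2=24  P3=33  P4=43  P5=11  P6=34
Waiting(P3) = turnaround − burst = 33 − 10 = 23

23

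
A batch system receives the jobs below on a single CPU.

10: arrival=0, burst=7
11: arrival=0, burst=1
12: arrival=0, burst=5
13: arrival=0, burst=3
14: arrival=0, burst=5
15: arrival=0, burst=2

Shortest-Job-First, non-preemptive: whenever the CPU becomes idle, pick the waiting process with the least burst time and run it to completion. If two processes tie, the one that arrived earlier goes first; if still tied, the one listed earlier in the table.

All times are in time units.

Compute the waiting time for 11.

Timeline: | 11 0-1 | 15 1-3 | 13 3-6 | 12 6-11 | 14 11-16 | 10 16-23 |
Completion: 10=23  11=1  12=11  13=6  14=16  15=3
Waiting(11) = turnaround − burst = 1 − 1 = 0

0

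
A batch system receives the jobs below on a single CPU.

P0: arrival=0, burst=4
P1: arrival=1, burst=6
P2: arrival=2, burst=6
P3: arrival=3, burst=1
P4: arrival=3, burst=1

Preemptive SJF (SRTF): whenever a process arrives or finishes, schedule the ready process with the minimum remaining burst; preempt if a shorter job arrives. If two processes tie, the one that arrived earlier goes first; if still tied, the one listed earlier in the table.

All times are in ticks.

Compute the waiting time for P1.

Gantt: | P0 0-4 | P3 4-5 | P4 5-6 | P1 6-12 | P2 12-18 |
Completion: P0=4  P1=12  P2=18  P3=5  P4=6
Turnaround (C−A): P0=4  P1=11  P2=16  P3=2  P4=3
Waiting(P1) = turnaround − burst = 11 − 6 = 5

5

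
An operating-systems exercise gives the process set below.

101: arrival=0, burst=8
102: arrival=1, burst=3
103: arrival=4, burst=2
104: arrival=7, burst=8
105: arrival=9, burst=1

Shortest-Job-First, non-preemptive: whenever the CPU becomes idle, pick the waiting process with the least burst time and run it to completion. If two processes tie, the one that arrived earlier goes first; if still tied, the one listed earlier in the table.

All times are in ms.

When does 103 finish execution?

Gantt: | 101 0-8 | 103 8-10 | 105 10-11 | 102 11-14 | 104 14-22 |
Completion: 101=8  102=14  103=10  104=22  105=11

10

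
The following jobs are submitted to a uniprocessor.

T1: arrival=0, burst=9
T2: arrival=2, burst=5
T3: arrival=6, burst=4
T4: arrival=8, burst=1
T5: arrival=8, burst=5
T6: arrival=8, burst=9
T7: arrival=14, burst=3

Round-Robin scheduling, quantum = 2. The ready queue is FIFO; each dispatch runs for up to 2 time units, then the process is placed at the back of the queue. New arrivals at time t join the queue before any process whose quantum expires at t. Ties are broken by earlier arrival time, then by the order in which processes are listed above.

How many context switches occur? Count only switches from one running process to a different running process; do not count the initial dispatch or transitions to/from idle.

Schedule: | T1 0-2 | T2 2-4 | T1 4-6 | T2 6-8 | T3 8-10 | T1 10-12 | T4 12-13 | T5 13-15 | T6 15-17 | T2 17-18 | T3 18-20 | T1 20-22 | T7 22-24 | T5 24-26 | T6 26-28 | T1 28-29 | T7 29-30 | T5 30-31 | T6 31-36 |
Completion: T1=29  T2=18  T3=20  T4=13  T5=31  T6=36  T7=30
Turnaround (C−A): T1=29  T2=16  T3=14  T4=5  T5=23  T6=28  T7=16

18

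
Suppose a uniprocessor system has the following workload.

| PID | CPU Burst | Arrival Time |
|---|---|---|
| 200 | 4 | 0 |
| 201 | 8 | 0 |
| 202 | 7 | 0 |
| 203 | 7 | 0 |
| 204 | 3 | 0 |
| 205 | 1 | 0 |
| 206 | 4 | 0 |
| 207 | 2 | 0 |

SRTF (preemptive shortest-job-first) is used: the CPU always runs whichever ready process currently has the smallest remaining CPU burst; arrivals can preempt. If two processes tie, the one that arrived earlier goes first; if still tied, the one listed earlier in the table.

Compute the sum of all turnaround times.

Schedule: | 205 0-1 | 207 1-3 | 204 3-6 | 200 6-10 | 206 10-14 | 202 14-21 | 203 21-28 | 201 28-36 |
Completion: 200=10  201=36  202=21  203=28  204=6  205=1  206=14  207=3
Turnaround (C−A): 200=10  201=36  202=21  203=28  204=6  205=1  206=14  207=3
Turnaround = completion − arrival: 200=10, 201=36, 202=21, 203=28, 204=6, 205=1, 206=14, 207=3
Total turnaround = 10 + 36 + 21 + 28 + 6 + 1 + 14 + 3 = 119

119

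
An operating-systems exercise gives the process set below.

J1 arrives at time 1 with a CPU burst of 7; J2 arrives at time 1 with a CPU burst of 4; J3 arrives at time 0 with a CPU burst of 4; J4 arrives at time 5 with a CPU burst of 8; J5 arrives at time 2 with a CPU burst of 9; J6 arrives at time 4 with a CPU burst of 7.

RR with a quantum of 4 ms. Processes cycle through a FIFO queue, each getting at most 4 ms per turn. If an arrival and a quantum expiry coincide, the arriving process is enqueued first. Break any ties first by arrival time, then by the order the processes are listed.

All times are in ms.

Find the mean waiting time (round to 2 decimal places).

17.00

Schedule: | J3 0-4 | J1 4-8 | J2 8-12 | J5 12-16 | J6 16-20 | J4 20-24 | J1 24-27 | J5 27-31 | J6 31-34 | J4 34-38 | J5 38-39 |
Completion: J1=27  J2=12  J3=4  J4=38  J5=39  J6=34
Waiting times: J1=19, J2=7, J3=0, J4=25, J5=28, J6=23
Average waiting = (19+7+0+25+28+23) / 6 = 102/6 = 17.00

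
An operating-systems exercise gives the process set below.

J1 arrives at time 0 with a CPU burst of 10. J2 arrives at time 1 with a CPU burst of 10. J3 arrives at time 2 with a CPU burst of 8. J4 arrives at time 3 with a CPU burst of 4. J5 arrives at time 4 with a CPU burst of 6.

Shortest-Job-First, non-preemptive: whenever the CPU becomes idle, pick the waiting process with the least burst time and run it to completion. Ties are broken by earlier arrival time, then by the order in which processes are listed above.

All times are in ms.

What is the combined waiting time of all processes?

Schedule: | J1 0-10 | J4 10-14 | J5 14-20 | J3 20-28 | J2 28-38 |
Completion: J1=10  J2=38  J3=28  J4=14  J5=20
Turnaround (C−A): J1=10  J2=37  J3=26  J4=11  J5=16
Waiting = turnaround − burst: J1=0, J2=27, J3=18, J4=7, J5=10
Total waiting = 0 + 27 + 18 + 7 + 10 = 62

62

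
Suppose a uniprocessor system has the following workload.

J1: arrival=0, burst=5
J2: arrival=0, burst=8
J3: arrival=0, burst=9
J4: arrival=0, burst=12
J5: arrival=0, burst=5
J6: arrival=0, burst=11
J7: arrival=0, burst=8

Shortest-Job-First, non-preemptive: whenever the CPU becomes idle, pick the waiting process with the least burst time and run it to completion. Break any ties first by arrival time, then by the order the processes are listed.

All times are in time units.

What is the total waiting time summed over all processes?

140

Timeline: | J1 0-5 | J5 5-10 | J2 10-18 | J7 18-26 | J3 26-35 | J6 35-46 | J4 46-58 |
Completion: J1=5  J2=18  J3=35  J4=58  J5=10  J6=46  J7=26
Waiting = turnaround − burst: J1=0, J2=10, J3=26, J4=46, J5=5, J6=35, J7=18
Total waiting = 0 + 10 + 26 + 46 + 5 + 35 + 18 = 140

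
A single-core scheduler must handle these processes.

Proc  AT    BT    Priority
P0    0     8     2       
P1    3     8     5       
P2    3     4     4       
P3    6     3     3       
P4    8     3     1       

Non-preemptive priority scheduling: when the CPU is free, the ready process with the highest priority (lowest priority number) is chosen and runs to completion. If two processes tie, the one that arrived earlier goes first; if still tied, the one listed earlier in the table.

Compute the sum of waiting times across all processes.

31

Timeline: | P0 0-8 | P4 8-11 | P3 11-14 | P2 14-18 | P1 18-26 |
Completion: P0=8  P1=26  P2=18  P3=14  P4=11
Turnaround (C−A): P0=8  P1=23  P2=15  P3=8  P4=3
Waiting = turnaround − burst: P0=0, P1=15, P2=11, P3=5, P4=0
Total waiting = 0 + 15 + 11 + 5 + 0 = 31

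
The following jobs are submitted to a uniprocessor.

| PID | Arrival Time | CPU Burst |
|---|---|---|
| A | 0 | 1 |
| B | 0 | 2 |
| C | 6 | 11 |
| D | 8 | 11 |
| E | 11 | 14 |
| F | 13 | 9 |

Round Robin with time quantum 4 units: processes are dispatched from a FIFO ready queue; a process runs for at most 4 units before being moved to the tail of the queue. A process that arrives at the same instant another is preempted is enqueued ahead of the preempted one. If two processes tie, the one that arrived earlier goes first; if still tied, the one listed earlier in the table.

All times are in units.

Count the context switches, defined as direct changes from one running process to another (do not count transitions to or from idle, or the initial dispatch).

13

Schedule: | A 0-1 | B 1-3 | idle 3-6 | C 6-10 | D 10-14 | C 14-18 | E 18-22 | F 22-26 | D 26-30 | C 30-33 | E 33-37 | F 37-41 | D 41-44 | E 44-48 | F 48-49 | E 49-51 |
Completion: A=1  B=3  C=33  D=44  E=51  F=49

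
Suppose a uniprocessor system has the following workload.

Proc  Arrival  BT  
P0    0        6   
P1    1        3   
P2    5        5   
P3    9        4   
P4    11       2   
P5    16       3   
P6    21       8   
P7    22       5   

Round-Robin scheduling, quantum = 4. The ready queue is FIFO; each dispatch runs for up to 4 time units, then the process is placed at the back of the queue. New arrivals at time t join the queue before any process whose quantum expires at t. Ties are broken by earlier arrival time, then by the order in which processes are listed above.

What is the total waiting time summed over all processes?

45

Timeline: | P0 0-4 | P1 4-7 | P0 7-9 | P2 9-13 | P3 13-17 | P4 17-19 | P2 19-20 | P5 20-23 | P6 23-27 | P7 27-31 | P6 31-35 | P7 35-36 |
Completion: P0=9  P1=7  P2=20  P3=17  P4=19  P5=23  P6=35  P7=36
Turnaround (C−A): P0=9  P1=6  P2=15  P3=8  P4=8  P5=7  P6=14  P7=14
Waiting = turnaround − burst: P0=3, P1=3, P2=10, P3=4, P4=6, P5=4, P6=6, P7=9
Total waiting = 3 + 3 + 10 + 4 + 6 + 4 + 6 + 9 = 45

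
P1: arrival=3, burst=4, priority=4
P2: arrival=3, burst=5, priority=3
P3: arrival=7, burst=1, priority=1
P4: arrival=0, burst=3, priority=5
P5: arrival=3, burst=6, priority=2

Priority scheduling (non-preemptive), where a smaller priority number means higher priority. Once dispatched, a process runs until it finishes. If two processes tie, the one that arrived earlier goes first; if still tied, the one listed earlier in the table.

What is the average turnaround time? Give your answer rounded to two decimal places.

Schedule: | P4 0-3 | P5 3-9 | P3 9-10 | P2 10-15 | P1 15-19 |
Completion: P1=19  P2=15  P3=10  P4=3  P5=9
Turnaround times: P1=16, P2=12, P3=3, P4=3, P5=6
Average turnaround = (16+12+3+3+6) / 5 = 40/5 = 8.00

8.00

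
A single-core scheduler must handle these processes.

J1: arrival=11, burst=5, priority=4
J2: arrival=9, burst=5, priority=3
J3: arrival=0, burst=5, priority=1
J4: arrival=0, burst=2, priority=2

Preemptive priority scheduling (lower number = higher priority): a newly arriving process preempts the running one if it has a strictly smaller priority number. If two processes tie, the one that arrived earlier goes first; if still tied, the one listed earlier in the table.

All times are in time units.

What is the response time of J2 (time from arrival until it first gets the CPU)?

Schedule: | J3 0-5 | J4 5-7 | idle 7-9 | J2 9-14 | J1 14-19 |
Completion: J1=19  J2=14  J3=5  J4=7
Turnaround (C−A): J1=8  J2=5  J3=5  J4=7
Response(J2) = first start − arrival = 9 − 9 = 0

0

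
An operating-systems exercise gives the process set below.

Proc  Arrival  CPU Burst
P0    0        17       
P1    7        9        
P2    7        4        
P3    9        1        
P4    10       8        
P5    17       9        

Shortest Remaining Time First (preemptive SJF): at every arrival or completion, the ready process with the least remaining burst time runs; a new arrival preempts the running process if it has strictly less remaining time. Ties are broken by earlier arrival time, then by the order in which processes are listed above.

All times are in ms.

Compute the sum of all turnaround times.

107

Schedule: | P0 0-7 | P2 7-9 | P3 9-10 | P2 10-12 | P4 12-20 | P1 20-29 | P5 29-38 | P0 38-48 |
Completion: P0=48  P1=29  P2=12  P3=10  P4=20  P5=38
Turnaround (C−A): P0=48  P1=22  P2=5  P3=1  P4=10  P5=21
Turnaround = completion − arrival: P0=48, P1=22, P2=5, P3=1, P4=10, P5=21
Total turnaround = 48 + 22 + 5 + 1 + 10 + 21 = 107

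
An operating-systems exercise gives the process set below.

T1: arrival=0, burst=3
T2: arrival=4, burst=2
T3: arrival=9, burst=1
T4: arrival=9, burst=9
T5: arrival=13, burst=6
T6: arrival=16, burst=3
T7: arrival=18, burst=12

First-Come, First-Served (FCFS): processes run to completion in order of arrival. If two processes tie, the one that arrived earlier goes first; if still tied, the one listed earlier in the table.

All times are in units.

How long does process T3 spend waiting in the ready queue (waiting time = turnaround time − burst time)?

0

Timeline: | T1 0-3 | idle 3-4 | T2 4-6 | idle 6-9 | T3 9-10 | T4 10-19 | T5 19-25 | T6 25-28 | T7 28-40 |
Completion: T1=3  T2=6  T3=10  T4=19  T5=25  T6=28  T7=40
Turnaround (C−A): T1=3  T2=2  T3=1  T4=10  T5=12  T6=12  T7=22
Waiting(T3) = turnaround − burst = 1 − 1 = 0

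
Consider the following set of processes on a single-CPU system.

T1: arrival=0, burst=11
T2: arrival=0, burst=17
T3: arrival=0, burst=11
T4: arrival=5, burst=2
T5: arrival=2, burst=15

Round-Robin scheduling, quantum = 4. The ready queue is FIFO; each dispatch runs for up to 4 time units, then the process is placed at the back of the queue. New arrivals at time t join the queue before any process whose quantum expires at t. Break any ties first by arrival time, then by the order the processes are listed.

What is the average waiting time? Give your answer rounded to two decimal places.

30.20

Gantt: | T1 0-4 | T2 4-8 | T3 8-12 | T5 12-16 | T1 16-20 | T4 20-22 | T2 22-26 | T3 26-30 | T5 30-34 | T1 34-37 | T2 37-41 | T3 41-44 | T5 44-48 | T2 48-52 | T5 52-55 | T2 55-56 |
Completion: T1=37  T2=56  T3=44  T4=22  T5=55
Turnaround (C−A): T1=37  T2=56  T3=44  T4=17  T5=53
Waiting times: T1=26, T2=39, T3=33, T4=15, T5=38
Average waiting = (26+39+33+15+38) / 5 = 151/5 = 30.20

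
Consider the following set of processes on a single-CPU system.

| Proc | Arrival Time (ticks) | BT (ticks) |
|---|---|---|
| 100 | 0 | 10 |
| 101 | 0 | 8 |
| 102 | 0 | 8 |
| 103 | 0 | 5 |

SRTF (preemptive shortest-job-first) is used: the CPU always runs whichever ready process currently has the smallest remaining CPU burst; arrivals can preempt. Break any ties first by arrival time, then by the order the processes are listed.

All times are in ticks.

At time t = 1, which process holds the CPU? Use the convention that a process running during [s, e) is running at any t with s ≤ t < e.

Schedule: | 103 0-5 | 101 5-13 | 102 13-21 | 100 21-31 |
Completion: 100=31  101=13  102=21  103=5
Turnaround (C−A): 100=31  101=13  102=21  103=5

103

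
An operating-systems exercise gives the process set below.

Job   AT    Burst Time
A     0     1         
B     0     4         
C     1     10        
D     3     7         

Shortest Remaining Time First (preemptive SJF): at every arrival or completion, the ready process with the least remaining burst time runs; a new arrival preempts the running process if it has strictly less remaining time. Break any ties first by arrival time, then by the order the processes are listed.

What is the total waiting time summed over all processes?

Schedule: | A 0-1 | B 1-5 | D 5-12 | C 12-22 |
Completion: A=1  B=5  C=22  D=12
Waiting = turnaround − burst: A=0, B=1, C=11, D=2
Total waiting = 0 + 1 + 11 + 2 = 14

14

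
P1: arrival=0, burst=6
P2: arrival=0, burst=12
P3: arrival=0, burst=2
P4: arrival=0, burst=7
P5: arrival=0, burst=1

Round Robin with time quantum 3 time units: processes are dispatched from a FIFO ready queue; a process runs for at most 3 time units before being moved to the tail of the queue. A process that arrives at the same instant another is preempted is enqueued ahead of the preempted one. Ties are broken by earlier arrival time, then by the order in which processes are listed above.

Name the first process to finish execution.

P3

Timeline: | P1 0-3 | P2 3-6 | P3 6-8 | P4 8-11 | P5 11-12 | P1 12-15 | P2 15-18 | P4 18-21 | P2 21-24 | P4 24-25 | P2 25-28 |
Completion: P1=15  P2=28  P3=8  P4=25  P5=12
Finish order: P3 → P5 → P1 → P4 → P2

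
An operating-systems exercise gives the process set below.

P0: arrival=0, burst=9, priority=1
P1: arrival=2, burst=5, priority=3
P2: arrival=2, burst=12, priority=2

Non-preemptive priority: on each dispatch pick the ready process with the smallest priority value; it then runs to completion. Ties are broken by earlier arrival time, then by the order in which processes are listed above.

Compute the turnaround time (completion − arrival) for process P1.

Schedule: | P0 0-9 | P2 9-21 | P1 21-26 |
Completion: P0=9  P1=26  P2=21
Turnaround(P1) = completion − arrival = 26 − 2 = 24

24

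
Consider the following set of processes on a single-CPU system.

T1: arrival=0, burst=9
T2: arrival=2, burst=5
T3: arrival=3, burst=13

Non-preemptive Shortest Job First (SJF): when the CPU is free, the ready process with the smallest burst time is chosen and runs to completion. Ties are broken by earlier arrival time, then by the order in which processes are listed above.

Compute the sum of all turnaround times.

45

Timeline: | T1 0-9 | T2 9-14 | T3 14-27 |
Completion: T1=9  T2=14  T3=27
Turnaround = completion − arrival: T1=9, T2=12, T3=24
Total turnaround = 9 + 12 + 24 = 45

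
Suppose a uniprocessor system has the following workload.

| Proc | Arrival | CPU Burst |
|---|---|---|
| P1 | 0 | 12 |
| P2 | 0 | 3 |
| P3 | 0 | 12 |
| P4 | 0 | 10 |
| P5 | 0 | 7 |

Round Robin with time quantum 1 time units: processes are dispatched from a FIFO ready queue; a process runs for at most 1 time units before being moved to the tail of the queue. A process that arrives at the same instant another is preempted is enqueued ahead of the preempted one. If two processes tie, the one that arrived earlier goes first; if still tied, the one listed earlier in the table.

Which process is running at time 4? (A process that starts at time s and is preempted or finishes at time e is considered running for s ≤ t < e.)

Schedule: | P1 0-1 | P2 1-2 | P3 2-3 | P4 3-4 | P5 4-5 | P1 5-6 | P2 6-7 | P3 7-8 | P4 8-9 | P5 9-10 | P1 10-11 | P2 11-12 | P3 12-13 | P4 13-14 | P5 14-15 | P1 15-16 | P3 16-17 | P4 17-18 | P5 18-19 | P1 19-20 | P3 20-21 | P4 21-22 | P5 22-23 | P1 23-24 | P3 24-25 | P4 25-26 | P5 26-27 | P1 27-28 | P3 28-29 | P4 29-30 | P5 30-31 | P1 31-32 | P3 32-33 | P4 33-34 | P1 34-35 | P3 35-36 | P4 36-37 | P1 37-38 | P3 38-39 | P4 39-40 | P1 40-41 | P3 41-42 | P1 42-43 | P3 43-44 |
Completion: P1=43  P2=12  P3=44  P4=40  P5=31
Turnaround (C−A): P1=43  P2=12  P3=44  P4=40  P5=31

P5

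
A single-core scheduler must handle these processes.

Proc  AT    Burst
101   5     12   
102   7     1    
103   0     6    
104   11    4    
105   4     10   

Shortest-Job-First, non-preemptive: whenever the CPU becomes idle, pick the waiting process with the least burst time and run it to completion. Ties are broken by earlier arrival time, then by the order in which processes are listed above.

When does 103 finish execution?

6

Timeline: | 103 0-6 | 105 6-16 | 102 16-17 | 104 17-21 | 101 21-33 |
Completion: 101=33  102=17  103=6  104=21  105=16
Turnaround (C−A): 101=28  102=10  103=6  104=10  105=12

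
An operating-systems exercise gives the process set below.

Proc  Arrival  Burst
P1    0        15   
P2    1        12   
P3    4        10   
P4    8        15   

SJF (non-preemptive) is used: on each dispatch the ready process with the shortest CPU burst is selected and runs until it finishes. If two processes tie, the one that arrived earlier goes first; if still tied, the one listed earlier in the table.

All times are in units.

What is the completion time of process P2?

37

Gantt: | P1 0-15 | P3 15-25 | P2 25-37 | P4 37-52 |
Completion: P1=15  P2=37  P3=25  P4=52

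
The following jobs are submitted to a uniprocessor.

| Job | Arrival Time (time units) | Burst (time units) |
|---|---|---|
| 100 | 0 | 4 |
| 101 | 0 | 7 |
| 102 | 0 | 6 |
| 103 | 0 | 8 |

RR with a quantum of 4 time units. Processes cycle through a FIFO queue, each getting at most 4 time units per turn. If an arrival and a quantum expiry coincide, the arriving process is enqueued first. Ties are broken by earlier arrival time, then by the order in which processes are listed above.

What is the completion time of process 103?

25

Gantt: | 100 0-4 | 101 4-8 | 102 8-12 | 103 12-16 | 101 16-19 | 102 19-21 | 103 21-25 |
Completion: 100=4  101=19  102=21  103=25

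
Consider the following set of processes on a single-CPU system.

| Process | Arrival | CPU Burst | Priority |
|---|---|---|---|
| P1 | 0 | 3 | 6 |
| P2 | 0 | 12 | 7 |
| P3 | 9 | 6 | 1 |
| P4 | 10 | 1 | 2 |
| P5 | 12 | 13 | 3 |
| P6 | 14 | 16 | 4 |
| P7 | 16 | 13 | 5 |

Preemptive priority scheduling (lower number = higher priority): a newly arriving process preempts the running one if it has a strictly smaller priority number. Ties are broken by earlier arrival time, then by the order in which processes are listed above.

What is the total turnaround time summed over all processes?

169

Gantt: | P1 0-3 | P2 3-9 | P3 9-15 | P4 15-16 | P5 16-29 | P6 29-45 | P7 45-58 | P2 58-64 |
Completion: P1=3  P2=64  P3=15  P4=16  P5=29  P6=45  P7=58
Turnaround = completion − arrival: P1=3, P2=64, P3=6, P4=6, P5=17, P6=31, P7=42
Total turnaround = 3 + 64 + 6 + 6 + 17 + 31 + 42 = 169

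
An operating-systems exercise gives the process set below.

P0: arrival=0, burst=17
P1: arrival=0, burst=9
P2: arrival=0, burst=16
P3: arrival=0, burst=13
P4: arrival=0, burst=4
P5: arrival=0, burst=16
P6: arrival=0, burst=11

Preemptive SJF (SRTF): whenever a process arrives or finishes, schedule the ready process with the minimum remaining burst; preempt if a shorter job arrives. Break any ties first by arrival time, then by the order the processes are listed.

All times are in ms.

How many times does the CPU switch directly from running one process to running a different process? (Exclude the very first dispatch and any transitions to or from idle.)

6

Timeline: | P4 0-4 | P1 4-13 | P6 13-24 | P3 24-37 | P2 37-53 | P5 53-69 | P0 69-86 |
Completion: P0=86  P1=13  P2=53  P3=37  P4=4  P5=69  P6=24
Turnaround (C−A): P0=86  P1=13  P2=53  P3=37  P4=4  P5=69  P6=24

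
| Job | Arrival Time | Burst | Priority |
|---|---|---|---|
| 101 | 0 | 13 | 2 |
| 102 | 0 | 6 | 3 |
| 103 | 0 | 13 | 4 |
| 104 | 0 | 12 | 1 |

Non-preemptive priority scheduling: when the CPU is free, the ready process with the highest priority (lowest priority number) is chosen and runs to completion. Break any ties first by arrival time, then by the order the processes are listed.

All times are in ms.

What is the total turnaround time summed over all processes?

Timeline: | 104 0-12 | 101 12-25 | 102 25-31 | 103 31-44 |
Completion: 101=25  102=31  103=44  104=12
Turnaround (C−A): 101=25  102=31  103=44  104=12
Turnaround = completion − arrival: 101=25, 102=31, 103=44, 104=12
Total turnaround = 25 + 31 + 44 + 12 = 112

112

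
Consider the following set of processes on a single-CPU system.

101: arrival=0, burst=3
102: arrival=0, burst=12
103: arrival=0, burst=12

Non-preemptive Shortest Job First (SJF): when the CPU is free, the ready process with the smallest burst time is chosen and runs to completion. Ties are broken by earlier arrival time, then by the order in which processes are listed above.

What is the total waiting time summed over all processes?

Timeline: | 101 0-3 | 102 3-15 | 103 15-27 |
Completion: 101=3  102=15  103=27
Waiting = turnaround − burst: 101=0, 102=3, 103=15
Total waiting = 0 + 3 + 15 = 18

18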